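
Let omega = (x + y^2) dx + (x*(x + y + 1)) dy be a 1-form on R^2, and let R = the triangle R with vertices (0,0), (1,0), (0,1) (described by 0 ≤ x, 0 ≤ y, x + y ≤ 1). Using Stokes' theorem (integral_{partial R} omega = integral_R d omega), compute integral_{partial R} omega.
integral_(partial R) omega = 2/3

Stokes: integral_partial_R omega = integral_R d omega with d omega = (∂Q/∂x - ∂P/∂y) dx ∧ dy.
  ∂Q/∂x = 2*x + y + 1
  ∂P/∂y = 2*y
  integrand = ∂Q/∂x - ∂P/∂y = 2*x - y + 1.
Integrating over R: integral_0^1 integral_0^{1-x} (2*x - y + 1) dy dx = 2/3.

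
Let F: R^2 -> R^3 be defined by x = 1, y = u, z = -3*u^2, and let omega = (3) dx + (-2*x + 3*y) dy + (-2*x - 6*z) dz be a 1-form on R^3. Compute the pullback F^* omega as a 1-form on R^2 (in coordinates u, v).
F^* omega = (-108*u^3 + 15*u - 2) du

Using F^*(f dg) = (f ∘ F) d(g ∘ F), substitute each coordinate x_i by F_i(u, v) in f_i, and replace dx_i by d F_i = (∂F_i/∂u) du + (∂F_i/∂v) dv.
  For the x component: f_1(F) = 3; d F_1 = (0) du + (0) dv
  For the y component: f_2(F) = 3*u - 2; d F_2 = (1) du + (0) dv
  For the z component: f_3(F) = 18*u^2 - 2; d F_3 = (-6*u) du + (0) dv
Combining and collecting du, dv coefficients:
  coeff of du: -108*u^3 + 15*u - 2
  coeff of dv: 0
F^* omega = (-108*u^3 + 15*u - 2) du.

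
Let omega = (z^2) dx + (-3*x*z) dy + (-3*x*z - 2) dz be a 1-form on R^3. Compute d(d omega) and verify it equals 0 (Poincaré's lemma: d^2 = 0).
d(d omega) = 0

Step 1: d omega = sum_{i<j} (∂f_j/∂x_i - ∂f_i/∂x_j) dx_i ∧ dx_j:
  coeff of dx ∧ dy: -3*z
  coeff of dx ∧ dz: -5*z
  coeff of dy ∧ dz: 3*x
Step 2: Apply d again to each 2-form coefficient. The only possible 3-form in R^3 is dx ∧ dy ∧ dz, with coefficient
  ∂(coeff of dy∧dz)/∂x - ∂(coeff of dx∧dz)/∂y + ∂(coeff of dx∧dy)/∂z
  = ∂/∂x (3*x) - ∂/∂y (-5*z) + ∂/∂z (-3*z).
Each of these terms simplifies to sums of mixed partials that cancel in pairs. The result is 0 (by equality of mixed partials for smooth functions — Schwarz / Clairaut).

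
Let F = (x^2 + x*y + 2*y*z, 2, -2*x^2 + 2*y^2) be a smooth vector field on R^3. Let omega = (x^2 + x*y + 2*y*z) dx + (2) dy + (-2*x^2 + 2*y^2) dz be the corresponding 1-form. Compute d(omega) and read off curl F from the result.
d(omega) = (4*y) dy ∧ dz + (4*x + 2*y) dz ∧ dx + (-x - 2*z) dx ∧ dy; curl F = (4*y, 4*x + 2*y, -x - 2*z)

d omega = sum_{i<j} (∂f_j/∂x_i - ∂f_i/∂x_j) dx_i ∧ dx_j. Under the identification (dy ∧ dz, dz ∧ dx, dx ∧ dy) ↔ (e_x, e_y, e_z), the coefficients are exactly the components of curl F. Compute:
  ∂R/∂y - ∂Q/∂z = (4*y) - (0) = 4*y
  ∂P/∂z - ∂R/∂x = (2*y) - (-4*x) = 4*x + 2*y
  ∂Q/∂x - ∂P/∂y = (0) - (x + 2*z) = -x - 2*z.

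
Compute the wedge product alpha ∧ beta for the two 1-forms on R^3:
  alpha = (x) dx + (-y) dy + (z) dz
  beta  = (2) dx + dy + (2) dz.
alpha ∧ beta = (x + 2*y) dx ∧ dy + (2*x - 2*z) dx ∧ dz + (-2*y - z) dy ∧ dz

Distribute the wedge, using dx_i ∧ dx_j = -dx_j ∧ dx_i and dx_i ∧ dx_i = 0. For each pair (i, j) with i < j, the coefficient of dx_i ∧ dx_j in alpha ∧ beta is (alpha_i * beta_j - alpha_j * beta_i). Collecting: alpha ∧ beta = (x + 2*y) dx ∧ dy + (2*x - 2*z) dx ∧ dz + (-2*y - z) dy ∧ dz.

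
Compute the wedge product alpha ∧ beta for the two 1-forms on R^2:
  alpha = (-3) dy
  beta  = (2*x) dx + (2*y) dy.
alpha ∧ beta = (6*x) dx ∧ dy

Distribute the wedge, using dx_i ∧ dx_j = -dx_j ∧ dx_i and dx_i ∧ dx_i = 0. For each pair (i, j) with i < j, the coefficient of dx_i ∧ dx_j in alpha ∧ beta is (alpha_i * beta_j - alpha_j * beta_i). Collecting: alpha ∧ beta = (6*x) dx ∧ dy.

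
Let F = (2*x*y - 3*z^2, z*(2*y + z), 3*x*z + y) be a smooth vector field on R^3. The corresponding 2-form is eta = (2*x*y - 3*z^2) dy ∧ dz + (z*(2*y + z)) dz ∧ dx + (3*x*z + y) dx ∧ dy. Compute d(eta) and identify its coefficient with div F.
d(eta) = (3*x + 2*y + 2*z) dx ∧ dy ∧ dz; div F = 3*x + 2*y + 2*z

For a 2-form in R^3 of the form above, applying d gives a 3-form with coefficient ∂P/∂x + ∂Q/∂y + ∂R/∂z:
  ∂P/∂x = 2*y
  ∂Q/∂y = 2*z
  ∂R/∂z = 3*x
Sum = 3*x + 2*y + 2*z, which is exactly div F.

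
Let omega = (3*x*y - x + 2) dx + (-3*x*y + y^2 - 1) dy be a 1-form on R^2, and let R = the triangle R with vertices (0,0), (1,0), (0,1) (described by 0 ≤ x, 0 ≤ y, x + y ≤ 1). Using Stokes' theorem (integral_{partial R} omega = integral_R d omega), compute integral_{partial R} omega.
integral_(partial R) omega = -1

Stokes: integral_partial_R omega = integral_R d omega with d omega = (∂Q/∂x - ∂P/∂y) dx ∧ dy.
  ∂Q/∂x = -3*y
  ∂P/∂y = 3*x
  integrand = ∂Q/∂x - ∂P/∂y = -3*x - 3*y.
Integrating over R: integral_0^1 integral_0^{1-x} (-3*x - 3*y) dy dx = -1.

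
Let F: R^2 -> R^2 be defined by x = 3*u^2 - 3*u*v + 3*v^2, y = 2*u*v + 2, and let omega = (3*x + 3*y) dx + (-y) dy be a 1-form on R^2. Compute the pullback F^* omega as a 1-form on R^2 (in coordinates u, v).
F^* omega = (54*u^3 - 45*u^2*v + 59*u*v^2 + 36*u - 27*v^3 - 22*v) du + (-27*u^3 + 59*u^2*v - 45*u*v^2 - 22*u + 54*v^3 + 36*v) dv

Using F^*(f dg) = (f ∘ F) d(g ∘ F), substitute each coordinate x_i by F_i(u, v) in f_i, and replace dx_i by d F_i = (∂F_i/∂u) du + (∂F_i/∂v) dv.
  For the x component: f_1(F) = 9*u^2 - 3*u*v + 9*v^2 + 6; d F_1 = (6*u - 3*v) du + (-3*u + 6*v) dv
  For the y component: f_2(F) = -2*u*v - 2; d F_2 = (2*v) du + (2*u) dv
Combining and collecting du, dv coefficients:
  coeff of du: 54*u^3 - 45*u^2*v + 59*u*v^2 + 36*u - 27*v^3 - 22*v
  coeff of dv: -27*u^3 + 59*u^2*v - 45*u*v^2 - 22*u + 54*v^3 + 36*v
F^* omega = (54*u^3 - 45*u^2*v + 59*u*v^2 + 36*u - 27*v^3 - 22*v) du + (-27*u^3 + 59*u^2*v - 45*u*v^2 - 22*u + 54*v^3 + 36*v) dv.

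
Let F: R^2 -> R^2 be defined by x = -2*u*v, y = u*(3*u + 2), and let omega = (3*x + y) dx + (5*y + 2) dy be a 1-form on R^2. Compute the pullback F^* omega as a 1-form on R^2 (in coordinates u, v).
F^* omega = (90*u^3 - 6*u^2*v + 90*u^2 + 12*u*v^2 - 4*u*v + 32*u + 4) du + (u^2*(-6*u + 12*v - 4)) dv

Using F^*(f dg) = (f ∘ F) d(g ∘ F), substitute each coordinate x_i by F_i(u, v) in f_i, and replace dx_i by d F_i = (∂F_i/∂u) du + (∂F_i/∂v) dv.
  For the x component: f_1(F) = u*(3*u - 6*v + 2); d F_1 = (-2*v) du + (-2*u) dv
  For the y component: f_2(F) = 15*u^2 + 10*u + 2; d F_2 = (6*u + 2) du + (0) dv
Combining and collecting du, dv coefficients:
  coeff of du: 90*u^3 - 6*u^2*v + 90*u^2 + 12*u*v^2 - 4*u*v + 32*u + 4
  coeff of dv: u^2*(-6*u + 12*v - 4)
F^* omega = (90*u^3 - 6*u^2*v + 90*u^2 + 12*u*v^2 - 4*u*v + 32*u + 4) du + (u^2*(-6*u + 12*v - 4)) dv.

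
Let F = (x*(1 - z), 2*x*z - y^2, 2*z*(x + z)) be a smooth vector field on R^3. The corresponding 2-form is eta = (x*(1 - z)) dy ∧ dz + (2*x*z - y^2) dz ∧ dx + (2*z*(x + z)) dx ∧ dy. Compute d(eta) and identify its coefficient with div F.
d(eta) = (2*x - 2*y + 3*z + 1) dx ∧ dy ∧ dz; div F = 2*x - 2*y + 3*z + 1

For a 2-form in R^3 of the form above, applying d gives a 3-form with coefficient ∂P/∂x + ∂Q/∂y + ∂R/∂z:
  ∂P/∂x = 1 - z
  ∂Q/∂y = -2*y
  ∂R/∂z = 2*x + 4*z
Sum = 2*x - 2*y + 3*z + 1, which is exactly div F.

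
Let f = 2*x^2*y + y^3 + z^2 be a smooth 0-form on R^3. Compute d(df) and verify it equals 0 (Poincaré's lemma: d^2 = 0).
d(df) = 0

Step 1: df = sum_i (∂f/∂x_i) dx_i = (4*x*y) dx + (2*x^2 + 3*y^2) dy + (2*z) dz.
Step 2: Apply d again. Using the 1-form formula, the coefficient of dx ∧ dy in d(df) is ∂^2 f/∂x ∂y - ∂^2 f/∂y ∂x = (4*x) - (4*x) = 0 (equality of mixed partials for smooth f).
Similarly for dx ∧ dz and dy ∧ dz — all coefficients vanish. So d(df) = 0.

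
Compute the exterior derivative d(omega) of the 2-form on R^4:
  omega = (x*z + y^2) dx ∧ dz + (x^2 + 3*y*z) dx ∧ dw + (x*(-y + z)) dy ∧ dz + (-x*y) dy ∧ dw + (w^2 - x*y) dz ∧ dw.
d(omega) = (-3*y + z) dx ∧ dy ∧ dz + (-y - 3*z) dx ∧ dy ∧ dw + (-4*y) dx ∧ dz ∧ dw + (-x) dy ∧ dz ∧ dw

For a 2-form omega = sum_{i<j} g_{ij} dx_i ∧ dx_j, the exterior derivative is
  d(omega) = sum_{i<j} d(g_{ij}) ∧ dx_i ∧ dx_j = sum_{i<j, k} (∂g_{ij}/∂x_k) dx_k ∧ dx_i ∧ dx_j.
Expand each term, using dx_k ∧ dx_i ∧ dx_j = sgn(permutation) dx_{(a)} ∧ dx_{(b)} ∧ dx_{(c)} with (a < b < c) sorted:
  d(x*z + y^2) includes (∂/∂y)(x*z + y^2) dy = (2*y) dy, which multiplied by dx ∧ dz gives (-2*y) dx ∧ dy ∧ dz
  d(x^2 + 3*y*z) includes (∂/∂y)(x^2 + 3*y*z) dy = (3*z) dy, which multiplied by dx ∧ dw gives (-3*z) dx ∧ dy ∧ dw
  d(x^2 + 3*y*z) includes (∂/∂z)(x^2 + 3*y*z) dz = (3*y) dz, which multiplied by dx ∧ dw gives (-3*y) dx ∧ dz ∧ dw
  d(x*(-y + z)) includes (∂/∂x)(x*(-y + z)) dx = (-y + z) dx, which multiplied by dy ∧ dz gives (-y + z) dx ∧ dy ∧ dz
  d(-x*y) includes (∂/∂x)(-x*y) dx = (-y) dx, which multiplied by dy ∧ dw gives (-y) dx ∧ dy ∧ dw
  d(w^2 - x*y) includes (∂/∂x)(w^2 - x*y) dx = (-y) dx, which multiplied by dz ∧ dw gives (-y) dx ∧ dz ∧ dw
  d(w^2 - x*y) includes (∂/∂y)(w^2 - x*y) dy = (-x) dy, which multiplied by dz ∧ dw gives (-x) dy ∧ dz ∧ dw
Collecting like 3-forms: d(omega) = (-3*y + z) dx ∧ dy ∧ dz + (-y - 3*z) dx ∧ dy ∧ dw + (-4*y) dx ∧ dz ∧ dw + (-x) dy ∧ dz ∧ dw.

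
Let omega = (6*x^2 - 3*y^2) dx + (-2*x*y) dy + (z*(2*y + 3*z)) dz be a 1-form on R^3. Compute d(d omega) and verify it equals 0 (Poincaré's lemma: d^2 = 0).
d(d omega) = 0

Step 1: d omega = sum_{i<j} (∂f_j/∂x_i - ∂f_i/∂x_j) dx_i ∧ dx_j:
  coeff of dx ∧ dy: 4*y
  coeff of dx ∧ dz: 0
  coeff of dy ∧ dz: 2*z
Step 2: Apply d again to each 2-form coefficient. The only possible 3-form in R^3 is dx ∧ dy ∧ dz, with coefficient
  ∂(coeff of dy∧dz)/∂x - ∂(coeff of dx∧dz)/∂y + ∂(coeff of dx∧dy)/∂z
  = ∂/∂x (2*z) - ∂/∂y (0) + ∂/∂z (4*y).
Each of these terms simplifies to sums of mixed partials that cancel in pairs. The result is 0 (by equality of mixed partials for smooth functions — Schwarz / Clairaut).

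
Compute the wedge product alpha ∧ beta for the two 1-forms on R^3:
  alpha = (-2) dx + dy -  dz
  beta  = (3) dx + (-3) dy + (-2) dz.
alpha ∧ beta = (3) dx ∧ dy + (7) dx ∧ dz + (-5) dy ∧ dz

Distribute the wedge, using dx_i ∧ dx_j = -dx_j ∧ dx_i and dx_i ∧ dx_i = 0. For each pair (i, j) with i < j, the coefficient of dx_i ∧ dx_j in alpha ∧ beta is (alpha_i * beta_j - alpha_j * beta_i). Collecting: alpha ∧ beta = (3) dx ∧ dy + (7) dx ∧ dz + (-5) dy ∧ dz.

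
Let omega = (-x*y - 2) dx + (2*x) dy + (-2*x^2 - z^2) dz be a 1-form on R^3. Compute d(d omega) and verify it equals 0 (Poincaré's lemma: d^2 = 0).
d(d omega) = 0

Step 1: d omega = sum_{i<j} (∂f_j/∂x_i - ∂f_i/∂x_j) dx_i ∧ dx_j:
  coeff of dx ∧ dy: x + 2
  coeff of dx ∧ dz: -4*x
  coeff of dy ∧ dz: 0
Step 2: Apply d again to each 2-form coefficient. The only possible 3-form in R^3 is dx ∧ dy ∧ dz, with coefficient
  ∂(coeff of dy∧dz)/∂x - ∂(coeff of dx∧dz)/∂y + ∂(coeff of dx∧dy)/∂z
  = ∂/∂x (0) - ∂/∂y (-4*x) + ∂/∂z (x + 2).
Each of these terms simplifies to sums of mixed partials that cancel in pairs. The result is 0 (by equality of mixed partials for smooth functions — Schwarz / Clairaut).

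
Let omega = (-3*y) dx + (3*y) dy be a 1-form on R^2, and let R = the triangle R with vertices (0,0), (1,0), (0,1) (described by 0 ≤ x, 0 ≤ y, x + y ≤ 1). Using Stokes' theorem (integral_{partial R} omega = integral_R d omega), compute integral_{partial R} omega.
integral_(partial R) omega = 3/2

Stokes: integral_partial_R omega = integral_R d omega with d omega = (∂Q/∂x - ∂P/∂y) dx ∧ dy.
  ∂Q/∂x = 0
  ∂P/∂y = -3
  integrand = ∂Q/∂x - ∂P/∂y = 3.
Integrating over R: integral_0^1 integral_0^{1-x} (3) dy dx = 3/2.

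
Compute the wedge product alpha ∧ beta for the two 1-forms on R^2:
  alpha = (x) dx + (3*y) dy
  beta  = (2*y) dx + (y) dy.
alpha ∧ beta = (y*(x - 6*y)) dx ∧ dy

Distribute the wedge, using dx_i ∧ dx_j = -dx_j ∧ dx_i and dx_i ∧ dx_i = 0. For each pair (i, j) with i < j, the coefficient of dx_i ∧ dx_j in alpha ∧ beta is (alpha_i * beta_j - alpha_j * beta_i). Collecting: alpha ∧ beta = (y*(x - 6*y)) dx ∧ dy.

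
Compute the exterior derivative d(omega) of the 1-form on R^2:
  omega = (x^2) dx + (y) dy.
d(omega) = 0

For a 1-form omega = sum_i f_i dx_i, the exterior derivative is
  d(omega) = sum_{i < j} (∂f_j/∂x_i - ∂f_i/∂x_j) dx_i ∧ dx_j.

Assembling: d(omega) = 0.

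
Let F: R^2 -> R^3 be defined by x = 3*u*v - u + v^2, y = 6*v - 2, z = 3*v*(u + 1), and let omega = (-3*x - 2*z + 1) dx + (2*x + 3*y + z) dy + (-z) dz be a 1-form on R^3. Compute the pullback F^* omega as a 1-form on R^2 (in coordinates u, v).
F^* omega = (-54*u*v^2 + 24*u*v - 3*u - 9*v^3 - 24*v^2 + 9*v - 1) du + (-54*u^2*v + 9*u^2 - 39*u*v^2 + 24*u*v - 9*u - 6*v^3 + 119*v - 36) dv

Using F^*(f dg) = (f ∘ F) d(g ∘ F), substitute each coordinate x_i by F_i(u, v) in f_i, and replace dx_i by d F_i = (∂F_i/∂u) du + (∂F_i/∂v) dv.
  For the x component: f_1(F) = -15*u*v + 3*u - 3*v^2 - 6*v + 1; d F_1 = (3*v - 1) du + (3*u + 2*v) dv
  For the y component: f_2(F) = 9*u*v - 2*u + 2*v^2 + 21*v - 6; d F_2 = (0) du + (6) dv
  For the z component: f_3(F) = 3*v*(-u - 1); d F_3 = (3*v) du + (3*u + 3) dv
Combining and collecting du, dv coefficients:
  coeff of du: -54*u*v^2 + 24*u*v - 3*u - 9*v^3 - 24*v^2 + 9*v - 1
  coeff of dv: -54*u^2*v + 9*u^2 - 39*u*v^2 + 24*u*v - 9*u - 6*v^3 + 119*v - 36
F^* omega = (-54*u*v^2 + 24*u*v - 3*u - 9*v^3 - 24*v^2 + 9*v - 1) du + (-54*u^2*v + 9*u^2 - 39*u*v^2 + 24*u*v - 9*u - 6*v^3 + 119*v - 36) dv.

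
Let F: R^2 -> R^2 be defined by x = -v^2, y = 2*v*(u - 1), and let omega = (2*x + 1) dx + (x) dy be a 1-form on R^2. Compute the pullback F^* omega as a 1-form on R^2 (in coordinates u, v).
F^* omega = (-2*v^3) du + (2*v*(-u*v + 2*v^2 + v - 1)) dv

Using F^*(f dg) = (f ∘ F) d(g ∘ F), substitute each coordinate x_i by F_i(u, v) in f_i, and replace dx_i by d F_i = (∂F_i/∂u) du + (∂F_i/∂v) dv.
  For the x component: f_1(F) = 1 - 2*v^2; d F_1 = (0) du + (-2*v) dv
  For the y component: f_2(F) = -v^2; d F_2 = (2*v) du + (2*u - 2) dv
Combining and collecting du, dv coefficients:
  coeff of du: -2*v^3
  coeff of dv: 2*v*(-u*v + 2*v^2 + v - 1)
F^* omega = (-2*v^3) du + (2*v*(-u*v + 2*v^2 + v - 1)) dv.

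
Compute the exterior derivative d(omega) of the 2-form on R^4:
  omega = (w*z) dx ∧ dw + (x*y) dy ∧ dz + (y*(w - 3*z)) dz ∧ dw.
d(omega) = (-w) dx ∧ dz ∧ dw + (y) dx ∧ dy ∧ dz + (w - 3*z) dy ∧ dz ∧ dw

For a 2-form omega = sum_{i<j} g_{ij} dx_i ∧ dx_j, the exterior derivative is
  d(omega) = sum_{i<j} d(g_{ij}) ∧ dx_i ∧ dx_j = sum_{i<j, k} (∂g_{ij}/∂x_k) dx_k ∧ dx_i ∧ dx_j.
Expand each term, using dx_k ∧ dx_i ∧ dx_j = sgn(permutation) dx_{(a)} ∧ dx_{(b)} ∧ dx_{(c)} with (a < b < c) sorted:
  d(w*z) includes (∂/∂z)(w*z) dz = (w) dz, which multiplied by dx ∧ dw gives (-w) dx ∧ dz ∧ dw
  d(x*y) includes (∂/∂x)(x*y) dx = (y) dx, which multiplied by dy ∧ dz gives (y) dx ∧ dy ∧ dz
  d(y*(w - 3*z)) includes (∂/∂y)(y*(w - 3*z)) dy = (w - 3*z) dy, which multiplied by dz ∧ dw gives (w - 3*z) dy ∧ dz ∧ dw
Collecting like 3-forms: d(omega) = (-w) dx ∧ dz ∧ dw + (y) dx ∧ dy ∧ dz + (w - 3*z) dy ∧ dz ∧ dw.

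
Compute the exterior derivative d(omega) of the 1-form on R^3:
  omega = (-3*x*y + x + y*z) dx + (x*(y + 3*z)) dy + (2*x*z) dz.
d(omega) = (3*x + y + 2*z) dx ∧ dy + (-y + 2*z) dx ∧ dz + (-3*x) dy ∧ dz

For a 1-form omega = sum_i f_i dx_i, the exterior derivative is
  d(omega) = sum_{i < j} (∂f_j/∂x_i - ∂f_i/∂x_j) dx_i ∧ dx_j.
  coefficient of dx ∧ dy: ∂f_2/∂x - ∂f_1/∂y = ∂(x*(y + 3*z))/∂x - ∂(-3*x*y + x + y*z)/∂y = 3*x + y + 2*z
  coefficient of dx ∧ dz: ∂f_3/∂x - ∂f_1/∂z = ∂(2*x*z)/∂x - ∂(-3*x*y + x + y*z)/∂z = -y + 2*z
  coefficient of dy ∧ dz: ∂f_3/∂y - ∂f_2/∂z = ∂(2*x*z)/∂y - ∂(x*(y + 3*z))/∂z = -3*x
Assembling: d(omega) = (3*x + y + 2*z) dx ∧ dy + (-y + 2*z) dx ∧ dz + (-3*x) dy ∧ dz.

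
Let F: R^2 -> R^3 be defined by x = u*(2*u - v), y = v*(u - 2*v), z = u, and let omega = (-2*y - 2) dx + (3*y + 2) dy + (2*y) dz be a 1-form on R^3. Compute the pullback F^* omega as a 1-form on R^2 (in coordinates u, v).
F^* omega = (-8*u^2*v + 21*u*v^2 + 2*u*v - 8*u - 10*v^3 - 4*v^2 + 4*v) du + (5*u^2*v - 22*u*v^2 + 4*u + 24*v^3 - 8*v) dv

Using F^*(f dg) = (f ∘ F) d(g ∘ F), substitute each coordinate x_i by F_i(u, v) in f_i, and replace dx_i by d F_i = (∂F_i/∂u) du + (∂F_i/∂v) dv.
  For the x component: f_1(F) = -2*u*v + 4*v^2 - 2; d F_1 = (4*u - v) du + (-u) dv
  For the y component: f_2(F) = 3*u*v - 6*v^2 + 2; d F_2 = (v) du + (u - 4*v) dv
  For the z component: f_3(F) = 2*v*(u - 2*v); d F_3 = (1) du + (0) dv
Combining and collecting du, dv coefficients:
  coeff of du: -8*u^2*v + 21*u*v^2 + 2*u*v - 8*u - 10*v^3 - 4*v^2 + 4*v
  coeff of dv: 5*u^2*v - 22*u*v^2 + 4*u + 24*v^3 - 8*v
F^* omega = (-8*u^2*v + 21*u*v^2 + 2*u*v - 8*u - 10*v^3 - 4*v^2 + 4*v) du + (5*u^2*v - 22*u*v^2 + 4*u + 24*v^3 - 8*v) dv.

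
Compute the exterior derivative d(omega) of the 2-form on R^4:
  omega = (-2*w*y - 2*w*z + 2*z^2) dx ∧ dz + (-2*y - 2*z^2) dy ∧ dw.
d(omega) = (2*w) dx ∧ dy ∧ dz + (-2*y - 2*z) dx ∧ dz ∧ dw + (4*z) dy ∧ dz ∧ dw

For a 2-form omega = sum_{i<j} g_{ij} dx_i ∧ dx_j, the exterior derivative is
  d(omega) = sum_{i<j} d(g_{ij}) ∧ dx_i ∧ dx_j = sum_{i<j, k} (∂g_{ij}/∂x_k) dx_k ∧ dx_i ∧ dx_j.
Expand each term, using dx_k ∧ dx_i ∧ dx_j = sgn(permutation) dx_{(a)} ∧ dx_{(b)} ∧ dx_{(c)} with (a < b < c) sorted:
  d(-2*w*y - 2*w*z + 2*z^2) includes (∂/∂y)(-2*w*y - 2*w*z + 2*z^2) dy = (-2*w) dy, which multiplied by dx ∧ dz gives (2*w) dx ∧ dy ∧ dz
  d(-2*w*y - 2*w*z + 2*z^2) includes (∂/∂w)(-2*w*y - 2*w*z + 2*z^2) dw = (-2*y - 2*z) dw, which multiplied by dx ∧ dz gives (-2*y - 2*z) dx ∧ dz ∧ dw
  d(-2*y - 2*z^2) includes (∂/∂z)(-2*y - 2*z^2) dz = (-4*z) dz, which multiplied by dy ∧ dw gives (4*z) dy ∧ dz ∧ dw
Collecting like 3-forms: d(omega) = (2*w) dx ∧ dy ∧ dz + (-2*y - 2*z) dx ∧ dz ∧ dw + (4*z) dy ∧ dz ∧ dw.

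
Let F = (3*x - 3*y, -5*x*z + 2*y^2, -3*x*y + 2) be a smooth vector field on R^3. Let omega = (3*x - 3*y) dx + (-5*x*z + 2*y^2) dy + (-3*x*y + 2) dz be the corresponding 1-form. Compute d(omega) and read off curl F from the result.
d(omega) = (2*x) dy ∧ dz + (3*y) dz ∧ dx + (3 - 5*z) dx ∧ dy; curl F = (2*x, 3*y, 3 - 5*z)

d omega = sum_{i<j} (∂f_j/∂x_i - ∂f_i/∂x_j) dx_i ∧ dx_j. Under the identification (dy ∧ dz, dz ∧ dx, dx ∧ dy) ↔ (e_x, e_y, e_z), the coefficients are exactly the components of curl F. Compute:
  ∂R/∂y - ∂Q/∂z = (-3*x) - (-5*x) = 2*x
  ∂P/∂z - ∂R/∂x = (0) - (-3*y) = 3*y
  ∂Q/∂x - ∂P/∂y = (-5*z) - (-3) = 3 - 5*z.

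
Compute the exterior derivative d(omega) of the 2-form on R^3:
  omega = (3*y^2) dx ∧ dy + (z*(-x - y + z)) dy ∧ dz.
d(omega) = (-z) dx ∧ dy ∧ dz

For a 2-form omega = sum_{i<j} g_{ij} dx_i ∧ dx_j, the exterior derivative is
  d(omega) = sum_{i<j} d(g_{ij}) ∧ dx_i ∧ dx_j = sum_{i<j, k} (∂g_{ij}/∂x_k) dx_k ∧ dx_i ∧ dx_j.
Expand each term, using dx_k ∧ dx_i ∧ dx_j = sgn(permutation) dx_{(a)} ∧ dx_{(b)} ∧ dx_{(c)} with (a < b < c) sorted:
  d(z*(-x - y + z)) includes (∂/∂x)(z*(-x - y + z)) dx = (-z) dx, which multiplied by dy ∧ dz gives (-z) dx ∧ dy ∧ dz
Collecting like 3-forms: d(omega) = (-z) dx ∧ dy ∧ dz.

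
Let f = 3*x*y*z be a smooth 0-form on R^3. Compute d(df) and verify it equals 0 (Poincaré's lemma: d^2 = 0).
d(df) = 0

Step 1: df = sum_i (∂f/∂x_i) dx_i = (3*y*z) dx + (3*x*z) dy + (3*x*y) dz.
Step 2: Apply d again. Using the 1-form formula, the coefficient of dx ∧ dy in d(df) is ∂^2 f/∂x ∂y - ∂^2 f/∂y ∂x = (3*z) - (3*z) = 0 (equality of mixed partials for smooth f).
Similarly for dx ∧ dz and dy ∧ dz — all coefficients vanish. So d(df) = 0.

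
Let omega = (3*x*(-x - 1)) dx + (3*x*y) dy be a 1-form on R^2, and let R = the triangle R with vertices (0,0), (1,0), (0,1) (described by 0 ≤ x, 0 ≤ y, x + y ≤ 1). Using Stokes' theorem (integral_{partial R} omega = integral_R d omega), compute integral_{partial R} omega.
integral_(partial R) omega = 1/2

Stokes: integral_partial_R omega = integral_R d omega with d omega = (∂Q/∂x - ∂P/∂y) dx ∧ dy.
  ∂Q/∂x = 3*y
  ∂P/∂y = 0
  integrand = ∂Q/∂x - ∂P/∂y = 3*y.
Integrating over R: integral_0^1 integral_0^{1-x} (3*y) dy dx = 1/2.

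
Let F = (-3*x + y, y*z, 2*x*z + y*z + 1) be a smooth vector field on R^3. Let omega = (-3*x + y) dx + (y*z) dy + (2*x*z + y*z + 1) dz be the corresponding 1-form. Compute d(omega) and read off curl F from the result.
d(omega) = (-y + z) dy ∧ dz + (-2*z) dz ∧ dx + (-1) dx ∧ dy; curl F = (-y + z, -2*z, -1)

d omega = sum_{i<j} (∂f_j/∂x_i - ∂f_i/∂x_j) dx_i ∧ dx_j. Under the identification (dy ∧ dz, dz ∧ dx, dx ∧ dy) ↔ (e_x, e_y, e_z), the coefficients are exactly the components of curl F. Compute:
  ∂R/∂y - ∂Q/∂z = (z) - (y) = -y + z
  ∂P/∂z - ∂R/∂x = (0) - (2*z) = -2*z
  ∂Q/∂x - ∂P/∂y = (0) - (1) = -1.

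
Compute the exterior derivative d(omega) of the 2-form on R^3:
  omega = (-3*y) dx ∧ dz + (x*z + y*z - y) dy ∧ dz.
d(omega) = (z + 3) dx ∧ dy ∧ dz

For a 2-form omega = sum_{i<j} g_{ij} dx_i ∧ dx_j, the exterior derivative is
  d(omega) = sum_{i<j} d(g_{ij}) ∧ dx_i ∧ dx_j = sum_{i<j, k} (∂g_{ij}/∂x_k) dx_k ∧ dx_i ∧ dx_j.
Expand each term, using dx_k ∧ dx_i ∧ dx_j = sgn(permutation) dx_{(a)} ∧ dx_{(b)} ∧ dx_{(c)} with (a < b < c) sorted:
  d(-3*y) includes (∂/∂y)(-3*y) dy = (-3) dy, which multiplied by dx ∧ dz gives (3) dx ∧ dy ∧ dz
  d(x*z + y*z - y) includes (∂/∂x)(x*z + y*z - y) dx = (z) dx, which multiplied by dy ∧ dz gives (z) dx ∧ dy ∧ dz
Collecting like 3-forms: d(omega) = (z + 3) dx ∧ dy ∧ dz.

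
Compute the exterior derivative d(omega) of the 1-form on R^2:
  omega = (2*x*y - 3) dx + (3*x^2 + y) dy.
d(omega) = (4*x) dx ∧ dy

For a 1-form omega = sum_i f_i dx_i, the exterior derivative is
  d(omega) = sum_{i < j} (∂f_j/∂x_i - ∂f_i/∂x_j) dx_i ∧ dx_j.
  coefficient of dx ∧ dy: ∂f_2/∂x - ∂f_1/∂y = ∂(3*x^2 + y)/∂x - ∂(2*x*y - 3)/∂y = 4*x
Assembling: d(omega) = (4*x) dx ∧ dy.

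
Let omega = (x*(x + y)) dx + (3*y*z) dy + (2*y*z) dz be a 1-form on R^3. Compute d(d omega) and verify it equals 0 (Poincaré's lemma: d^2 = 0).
d(d omega) = 0

Step 1: d omega = sum_{i<j} (∂f_j/∂x_i - ∂f_i/∂x_j) dx_i ∧ dx_j:
  coeff of dx ∧ dy: -x
  coeff of dx ∧ dz: 0
  coeff of dy ∧ dz: -3*y + 2*z
Step 2: Apply d again to each 2-form coefficient. The only possible 3-form in R^3 is dx ∧ dy ∧ dz, with coefficient
  ∂(coeff of dy∧dz)/∂x - ∂(coeff of dx∧dz)/∂y + ∂(coeff of dx∧dy)/∂z
  = ∂/∂x (-3*y + 2*z) - ∂/∂y (0) + ∂/∂z (-x).
Each of these terms simplifies to sums of mixed partials that cancel in pairs. The result is 0 (by equality of mixed partials for smooth functions — Schwarz / Clairaut).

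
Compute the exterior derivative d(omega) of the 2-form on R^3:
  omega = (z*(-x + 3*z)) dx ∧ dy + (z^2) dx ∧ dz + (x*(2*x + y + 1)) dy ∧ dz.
d(omega) = (3*x + y + 6*z + 1) dx ∧ dy ∧ dz

For a 2-form omega = sum_{i<j} g_{ij} dx_i ∧ dx_j, the exterior derivative is
  d(omega) = sum_{i<j} d(g_{ij}) ∧ dx_i ∧ dx_j = sum_{i<j, k} (∂g_{ij}/∂x_k) dx_k ∧ dx_i ∧ dx_j.
Expand each term, using dx_k ∧ dx_i ∧ dx_j = sgn(permutation) dx_{(a)} ∧ dx_{(b)} ∧ dx_{(c)} with (a < b < c) sorted:
  d(z*(-x + 3*z)) includes (∂/∂z)(z*(-x + 3*z)) dz = (-x + 6*z) dz, which multiplied by dx ∧ dy gives (-x + 6*z) dx ∧ dy ∧ dz
  d(x*(2*x + y + 1)) includes (∂/∂x)(x*(2*x + y + 1)) dx = (4*x + y + 1) dx, which multiplied by dy ∧ dz gives (4*x + y + 1) dx ∧ dy ∧ dz
Collecting like 3-forms: d(omega) = (3*x + y + 6*z + 1) dx ∧ dy ∧ dz.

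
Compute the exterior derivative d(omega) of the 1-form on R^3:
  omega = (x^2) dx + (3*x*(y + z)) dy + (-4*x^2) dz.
d(omega) = (3*y + 3*z) dx ∧ dy + (-8*x) dx ∧ dz + (-3*x) dy ∧ dz

For a 1-form omega = sum_i f_i dx_i, the exterior derivative is
  d(omega) = sum_{i < j} (∂f_j/∂x_i - ∂f_i/∂x_j) dx_i ∧ dx_j.
  coefficient of dx ∧ dy: ∂f_2/∂x - ∂f_1/∂y = ∂(3*x*(y + z))/∂x - ∂(x^2)/∂y = 3*y + 3*z
  coefficient of dx ∧ dz: ∂f_3/∂x - ∂f_1/∂z = ∂(-4*x^2)/∂x - ∂(x^2)/∂z = -8*x
  coefficient of dy ∧ dz: ∂f_3/∂y - ∂f_2/∂z = ∂(-4*x^2)/∂y - ∂(3*x*(y + z))/∂z = -3*x
Assembling: d(omega) = (3*y + 3*z) dx ∧ dy + (-8*x) dx ∧ dz + (-3*x) dy ∧ dz.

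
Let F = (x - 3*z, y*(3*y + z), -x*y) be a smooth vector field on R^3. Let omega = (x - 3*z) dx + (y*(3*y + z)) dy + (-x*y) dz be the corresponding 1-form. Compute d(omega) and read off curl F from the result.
d(omega) = (-x - y) dy ∧ dz + (y - 3) dz ∧ dx + (0) dx ∧ dy; curl F = (-x - y, y - 3, 0)

d omega = sum_{i<j} (∂f_j/∂x_i - ∂f_i/∂x_j) dx_i ∧ dx_j. Under the identification (dy ∧ dz, dz ∧ dx, dx ∧ dy) ↔ (e_x, e_y, e_z), the coefficients are exactly the components of curl F. Compute:
  ∂R/∂y - ∂Q/∂z = (-x) - (y) = -x - y
  ∂P/∂z - ∂R/∂x = (-3) - (-y) = y - 3
  ∂Q/∂x - ∂P/∂y = (0) - (0) = 0.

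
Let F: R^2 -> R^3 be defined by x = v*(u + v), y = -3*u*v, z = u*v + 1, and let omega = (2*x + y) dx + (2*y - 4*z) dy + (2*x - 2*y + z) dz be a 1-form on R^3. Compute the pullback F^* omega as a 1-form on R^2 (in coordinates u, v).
F^* omega = (v*(38*u*v + 4*v^2 + 13)) du + (38*u^2*v + 2*u*v^2 + 13*u + 4*v^3) dv

Using F^*(f dg) = (f ∘ F) d(g ∘ F), substitute each coordinate x_i by F_i(u, v) in f_i, and replace dx_i by d F_i = (∂F_i/∂u) du + (∂F_i/∂v) dv.
  For the x component: f_1(F) = v*(-u + 2*v); d F_1 = (v) du + (u + 2*v) dv
  For the y component: f_2(F) = -10*u*v - 4; d F_2 = (-3*v) du + (-3*u) dv
  For the z component: f_3(F) = 9*u*v + 2*v^2 + 1; d F_3 = (v) du + (u) dv
Combining and collecting du, dv coefficients:
  coeff of du: v*(38*u*v + 4*v^2 + 13)
  coeff of dv: 38*u^2*v + 2*u*v^2 + 13*u + 4*v^3
F^* omega = (v*(38*u*v + 4*v^2 + 13)) du + (38*u^2*v + 2*u*v^2 + 13*u + 4*v^3) dv.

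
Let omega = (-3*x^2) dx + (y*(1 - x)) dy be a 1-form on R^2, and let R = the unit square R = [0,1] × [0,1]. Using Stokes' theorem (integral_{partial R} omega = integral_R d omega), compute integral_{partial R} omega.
integral_(partial R) omega = -1/2

Stokes: integral_partial_R omega = integral_R d omega with d omega = (∂Q/∂x - ∂P/∂y) dx ∧ dy.
  ∂Q/∂x = -y
  ∂P/∂y = 0
  integrand = ∂Q/∂x - ∂P/∂y = -y.
Integrating over R: integral_0^1 integral_0^1 (-y) dx dy = -1/2.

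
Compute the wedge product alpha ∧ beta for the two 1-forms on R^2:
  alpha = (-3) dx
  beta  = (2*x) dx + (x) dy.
alpha ∧ beta = (-3*x) dx ∧ dy

Distribute the wedge, using dx_i ∧ dx_j = -dx_j ∧ dx_i and dx_i ∧ dx_i = 0. For each pair (i, j) with i < j, the coefficient of dx_i ∧ dx_j in alpha ∧ beta is (alpha_i * beta_j - alpha_j * beta_i). Collecting: alpha ∧ beta = (-3*x) dx ∧ dy.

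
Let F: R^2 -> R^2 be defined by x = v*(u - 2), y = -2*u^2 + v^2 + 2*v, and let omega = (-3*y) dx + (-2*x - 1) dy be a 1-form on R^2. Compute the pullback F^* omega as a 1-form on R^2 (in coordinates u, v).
F^* omega = (14*u^2*v - 16*u*v + 4*u - 3*v^3 - 6*v^2) du + (6*u^3 - 12*u^2 - 7*u*v^2 - 10*u*v + 14*v^2 + 18*v - 2) dv

Using F^*(f dg) = (f ∘ F) d(g ∘ F), substitute each coordinate x_i by F_i(u, v) in f_i, and replace dx_i by d F_i = (∂F_i/∂u) du + (∂F_i/∂v) dv.
  For the x component: f_1(F) = 6*u^2 - 3*v^2 - 6*v; d F_1 = (v) du + (u - 2) dv
  For the y component: f_2(F) = -2*u*v + 4*v - 1; d F_2 = (-4*u) du + (2*v + 2) dv
Combining and collecting du, dv coefficients:
  coeff of du: 14*u^2*v - 16*u*v + 4*u - 3*v^3 - 6*v^2
  coeff of dv: 6*u^3 - 12*u^2 - 7*u*v^2 - 10*u*v + 14*v^2 + 18*v - 2
F^* omega = (14*u^2*v - 16*u*v + 4*u - 3*v^3 - 6*v^2) du + (6*u^3 - 12*u^2 - 7*u*v^2 - 10*u*v + 14*v^2 + 18*v - 2) dv.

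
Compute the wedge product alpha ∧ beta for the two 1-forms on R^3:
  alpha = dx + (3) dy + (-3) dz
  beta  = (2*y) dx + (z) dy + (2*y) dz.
alpha ∧ beta = (-6*y + z) dx ∧ dy + (8*y) dx ∧ dz + (6*y + 3*z) dy ∧ dz

Distribute the wedge, using dx_i ∧ dx_j = -dx_j ∧ dx_i and dx_i ∧ dx_i = 0. For each pair (i, j) with i < j, the coefficient of dx_i ∧ dx_j in alpha ∧ beta is (alpha_i * beta_j - alpha_j * beta_i). Collecting: alpha ∧ beta = (-6*y + z) dx ∧ dy + (8*y) dx ∧ dz + (6*y + 3*z) dy ∧ dz.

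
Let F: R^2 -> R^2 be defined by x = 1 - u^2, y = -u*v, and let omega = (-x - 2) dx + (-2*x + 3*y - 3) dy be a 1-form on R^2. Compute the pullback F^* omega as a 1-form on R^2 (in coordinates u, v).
F^* omega = (-2*u^3 - 2*u^2*v + 3*u*v^2 + 6*u + 5*v) du + (u*(-2*u^2 + 3*u*v + 5)) dv

Using F^*(f dg) = (f ∘ F) d(g ∘ F), substitute each coordinate x_i by F_i(u, v) in f_i, and replace dx_i by d F_i = (∂F_i/∂u) du + (∂F_i/∂v) dv.
  For the x component: f_1(F) = u^2 - 3; d F_1 = (-2*u) du + (0) dv
  For the y component: f_2(F) = 2*u^2 - 3*u*v - 5; d F_2 = (-v) du + (-u) dv
Combining and collecting du, dv coefficients:
  coeff of du: -2*u^3 - 2*u^2*v + 3*u*v^2 + 6*u + 5*v
  coeff of dv: u*(-2*u^2 + 3*u*v + 5)
F^* omega = (-2*u^3 - 2*u^2*v + 3*u*v^2 + 6*u + 5*v) du + (u*(-2*u^2 + 3*u*v + 5)) dv.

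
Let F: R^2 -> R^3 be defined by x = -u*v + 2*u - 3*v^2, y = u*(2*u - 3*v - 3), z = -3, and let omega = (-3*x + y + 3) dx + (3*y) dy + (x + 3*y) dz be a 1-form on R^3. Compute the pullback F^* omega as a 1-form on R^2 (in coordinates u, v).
F^* omega = (24*u^3 - 56*u^2*v - 50*u^2 + 27*u*v^2 + 63*u*v + 9*u - 9*v^3 + 18*v^2 - 3*v + 6) du + (-20*u^3 + 15*u^2*v + 36*u^2 - 9*u*v^2 + 54*u*v - 3*u - 54*v^3 - 18*v) dv

Using F^*(f dg) = (f ∘ F) d(g ∘ F), substitute each coordinate x_i by F_i(u, v) in f_i, and replace dx_i by d F_i = (∂F_i/∂u) du + (∂F_i/∂v) dv.
  For the x component: f_1(F) = 2*u^2 - 9*u + 9*v^2 + 3; d F_1 = (2 - v) du + (-u - 6*v) dv
  For the y component: f_2(F) = 3*u*(2*u - 3*v - 3); d F_2 = (4*u - 3*v - 3) du + (-3*u) dv
  For the z component: f_3(F) = 6*u^2 - 10*u*v - 7*u - 3*v^2; d F_3 = (0) du + (0) dv
Combining and collecting du, dv coefficients:
  coeff of du: 24*u^3 - 56*u^2*v - 50*u^2 + 27*u*v^2 + 63*u*v + 9*u - 9*v^3 + 18*v^2 - 3*v + 6
  coeff of dv: -20*u^3 + 15*u^2*v + 36*u^2 - 9*u*v^2 + 54*u*v - 3*u - 54*v^3 - 18*v
F^* omega = (24*u^3 - 56*u^2*v - 50*u^2 + 27*u*v^2 + 63*u*v + 9*u - 9*v^3 + 18*v^2 - 3*v + 6) du + (-20*u^3 + 15*u^2*v + 36*u^2 - 9*u*v^2 + 54*u*v - 3*u - 54*v^3 - 18*v) dv.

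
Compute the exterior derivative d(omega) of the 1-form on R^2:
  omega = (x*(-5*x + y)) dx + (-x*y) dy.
d(omega) = (-x - y) dx ∧ dy

For a 1-form omega = sum_i f_i dx_i, the exterior derivative is
  d(omega) = sum_{i < j} (∂f_j/∂x_i - ∂f_i/∂x_j) dx_i ∧ dx_j.
  coefficient of dx ∧ dy: ∂f_2/∂x - ∂f_1/∂y = ∂(-x*y)/∂x - ∂(x*(-5*x + y))/∂y = -x - y
Assembling: d(omega) = (-x - y) dx ∧ dy.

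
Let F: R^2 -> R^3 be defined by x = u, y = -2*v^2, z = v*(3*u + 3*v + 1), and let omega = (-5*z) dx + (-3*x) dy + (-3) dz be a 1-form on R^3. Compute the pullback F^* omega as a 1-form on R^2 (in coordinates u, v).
F^* omega = (v*(-15*u - 15*v - 14)) du + (12*u*v - 9*u - 18*v - 3) dv

Using F^*(f dg) = (f ∘ F) d(g ∘ F), substitute each coordinate x_i by F_i(u, v) in f_i, and replace dx_i by d F_i = (∂F_i/∂u) du + (∂F_i/∂v) dv.
  For the x component: f_1(F) = 5*v*(-3*u - 3*v - 1); d F_1 = (1) du + (0) dv
  For the y component: f_2(F) = -3*u; d F_2 = (0) du + (-4*v) dv
  For the z component: f_3(F) = -3; d F_3 = (3*v) du + (3*u + 6*v + 1) dv
Combining and collecting du, dv coefficients:
  coeff of du: v*(-15*u - 15*v - 14)
  coeff of dv: 12*u*v - 9*u - 18*v - 3
F^* omega = (v*(-15*u - 15*v - 14)) du + (12*u*v - 9*u - 18*v - 3) dv.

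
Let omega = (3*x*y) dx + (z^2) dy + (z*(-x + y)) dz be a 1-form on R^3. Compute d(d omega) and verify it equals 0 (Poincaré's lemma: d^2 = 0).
d(d omega) = 0

Step 1: d omega = sum_{i<j} (∂f_j/∂x_i - ∂f_i/∂x_j) dx_i ∧ dx_j:
  coeff of dx ∧ dy: -3*x
  coeff of dx ∧ dz: -z
  coeff of dy ∧ dz: -z
Step 2: Apply d again to each 2-form coefficient. The only possible 3-form in R^3 is dx ∧ dy ∧ dz, with coefficient
  ∂(coeff of dy∧dz)/∂x - ∂(coeff of dx∧dz)/∂y + ∂(coeff of dx∧dy)/∂z
  = ∂/∂x (-z) - ∂/∂y (-z) + ∂/∂z (-3*x).
Each of these terms simplifies to sums of mixed partials that cancel in pairs. The result is 0 (by equality of mixed partials for smooth functions — Schwarz / Clairaut).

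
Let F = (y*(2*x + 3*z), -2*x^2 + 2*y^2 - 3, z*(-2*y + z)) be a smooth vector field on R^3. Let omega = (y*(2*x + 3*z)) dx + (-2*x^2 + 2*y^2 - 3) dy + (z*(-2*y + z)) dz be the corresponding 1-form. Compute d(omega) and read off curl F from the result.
d(omega) = (-2*z) dy ∧ dz + (3*y) dz ∧ dx + (-6*x - 3*z) dx ∧ dy; curl F = (-2*z, 3*y, -6*x - 3*z)

d omega = sum_{i<j} (∂f_j/∂x_i - ∂f_i/∂x_j) dx_i ∧ dx_j. Under the identification (dy ∧ dz, dz ∧ dx, dx ∧ dy) ↔ (e_x, e_y, e_z), the coefficients are exactly the components of curl F. Compute:
  ∂R/∂y - ∂Q/∂z = (-2*z) - (0) = -2*z
  ∂P/∂z - ∂R/∂x = (3*y) - (0) = 3*y
  ∂Q/∂x - ∂P/∂y = (-4*x) - (2*x + 3*z) = -6*x - 3*z.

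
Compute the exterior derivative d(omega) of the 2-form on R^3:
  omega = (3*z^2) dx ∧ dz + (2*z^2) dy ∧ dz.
d(omega) = 0

For a 2-form omega = sum_{i<j} g_{ij} dx_i ∧ dx_j, the exterior derivative is
  d(omega) = sum_{i<j} d(g_{ij}) ∧ dx_i ∧ dx_j = sum_{i<j, k} (∂g_{ij}/∂x_k) dx_k ∧ dx_i ∧ dx_j.
Expand each term, using dx_k ∧ dx_i ∧ dx_j = sgn(permutation) dx_{(a)} ∧ dx_{(b)} ∧ dx_{(c)} with (a < b < c) sorted:

Collecting like 3-forms: d(omega) = 0.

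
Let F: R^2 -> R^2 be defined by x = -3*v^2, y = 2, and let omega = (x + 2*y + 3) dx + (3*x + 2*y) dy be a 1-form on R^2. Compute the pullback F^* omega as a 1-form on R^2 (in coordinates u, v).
F^* omega = (18*v^3 - 42*v) dv

Using F^*(f dg) = (f ∘ F) d(g ∘ F), substitute each coordinate x_i by F_i(u, v) in f_i, and replace dx_i by d F_i = (∂F_i/∂u) du + (∂F_i/∂v) dv.
  For the x component: f_1(F) = 7 - 3*v^2; d F_1 = (0) du + (-6*v) dv
  For the y component: f_2(F) = 4 - 9*v^2; d F_2 = (0) du + (0) dv
Combining and collecting du, dv coefficients:
  coeff of du: 0
  coeff of dv: 18*v^3 - 42*v
F^* omega = (18*v^3 - 42*v) dv.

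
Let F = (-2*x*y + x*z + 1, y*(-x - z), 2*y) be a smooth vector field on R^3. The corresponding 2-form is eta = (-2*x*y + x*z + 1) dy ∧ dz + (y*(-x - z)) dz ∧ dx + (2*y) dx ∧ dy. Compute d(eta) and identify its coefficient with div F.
d(eta) = (-x - 2*y) dx ∧ dy ∧ dz; div F = -x - 2*y

For a 2-form in R^3 of the form above, applying d gives a 3-form with coefficient ∂P/∂x + ∂Q/∂y + ∂R/∂z:
  ∂P/∂x = -2*y + z
  ∂Q/∂y = -x - z
  ∂R/∂z = 0
Sum = -x - 2*y, which is exactly div F.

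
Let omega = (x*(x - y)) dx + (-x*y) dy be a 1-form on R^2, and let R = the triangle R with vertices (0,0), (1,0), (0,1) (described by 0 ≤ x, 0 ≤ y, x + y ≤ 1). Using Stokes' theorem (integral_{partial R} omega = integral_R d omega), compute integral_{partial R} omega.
integral_(partial R) omega = 0

Stokes: integral_partial_R omega = integral_R d omega with d omega = (∂Q/∂x - ∂P/∂y) dx ∧ dy.
  ∂Q/∂x = -y
  ∂P/∂y = -x
  integrand = ∂Q/∂x - ∂P/∂y = x - y.
Integrating over R: integral_0^1 integral_0^{1-x} (x - y) dy dx = 0.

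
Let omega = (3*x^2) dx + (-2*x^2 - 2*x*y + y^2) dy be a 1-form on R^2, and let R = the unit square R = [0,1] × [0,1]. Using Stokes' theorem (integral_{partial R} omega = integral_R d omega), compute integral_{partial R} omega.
integral_(partial R) omega = -3

Stokes: integral_partial_R omega = integral_R d omega with d omega = (∂Q/∂x - ∂P/∂y) dx ∧ dy.
  ∂Q/∂x = -4*x - 2*y
  ∂P/∂y = 0
  integrand = ∂Q/∂x - ∂P/∂y = -4*x - 2*y.
Integrating over R: integral_0^1 integral_0^1 (-4*x - 2*y) dx dy = -3.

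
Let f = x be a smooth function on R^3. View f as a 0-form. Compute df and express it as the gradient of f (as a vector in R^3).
df = (1) dx + (0) dy + (0) dz; grad f = (1, 0, 0)

For a 0-form f, d f = (∂f/∂x) dx + (∂f/∂y) dy + (∂f/∂z) dz. The components of the vector representation are exactly the entries of grad f in Cartesian coordinates:
  ∂f/∂x = 1
  ∂f/∂y = 0
  ∂f/∂z = 0.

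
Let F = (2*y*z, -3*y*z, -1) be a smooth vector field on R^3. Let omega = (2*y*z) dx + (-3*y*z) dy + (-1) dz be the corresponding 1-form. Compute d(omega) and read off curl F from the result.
d(omega) = (3*y) dy ∧ dz + (2*y) dz ∧ dx + (-2*z) dx ∧ dy; curl F = (3*y, 2*y, -2*z)

d omega = sum_{i<j} (∂f_j/∂x_i - ∂f_i/∂x_j) dx_i ∧ dx_j. Under the identification (dy ∧ dz, dz ∧ dx, dx ∧ dy) ↔ (e_x, e_y, e_z), the coefficients are exactly the components of curl F. Compute:
  ∂R/∂y - ∂Q/∂z = (0) - (-3*y) = 3*y
  ∂P/∂z - ∂R/∂x = (2*y) - (0) = 2*y
  ∂Q/∂x - ∂P/∂y = (0) - (2*z) = -2*z.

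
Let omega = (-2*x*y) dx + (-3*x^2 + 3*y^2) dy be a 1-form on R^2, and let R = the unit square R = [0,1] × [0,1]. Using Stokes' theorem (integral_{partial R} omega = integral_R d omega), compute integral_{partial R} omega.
integral_(partial R) omega = -2

Stokes: integral_partial_R omega = integral_R d omega with d omega = (∂Q/∂x - ∂P/∂y) dx ∧ dy.
  ∂Q/∂x = -6*x
  ∂P/∂y = -2*x
  integrand = ∂Q/∂x - ∂P/∂y = -4*x.
Integrating over R: integral_0^1 integral_0^1 (-4*x) dx dy = -2.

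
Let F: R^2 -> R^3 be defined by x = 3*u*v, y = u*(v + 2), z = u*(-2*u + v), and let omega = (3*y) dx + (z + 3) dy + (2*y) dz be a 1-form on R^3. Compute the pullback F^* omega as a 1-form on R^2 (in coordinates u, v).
F^* omega = (-10*u^2*v - 20*u^2 + 12*u*v^2 + 24*u*v + 3*v + 6) du + (u*(-2*u^2 + 12*u*v + 22*u + 3)) dv

Using F^*(f dg) = (f ∘ F) d(g ∘ F), substitute each coordinate x_i by F_i(u, v) in f_i, and replace dx_i by d F_i = (∂F_i/∂u) du + (∂F_i/∂v) dv.
  For the x component: f_1(F) = 3*u*(v + 2); d F_1 = (3*v) du + (3*u) dv
  For the y component: f_2(F) = -2*u^2 + u*v + 3; d F_2 = (v + 2) du + (u) dv
  For the z component: f_3(F) = 2*u*(v + 2); d F_3 = (-4*u + v) du + (u) dv
Combining and collecting du, dv coefficients:
  coeff of du: -10*u^2*v - 20*u^2 + 12*u*v^2 + 24*u*v + 3*v + 6
  coeff of dv: u*(-2*u^2 + 12*u*v + 22*u + 3)
F^* omega = (-10*u^2*v - 20*u^2 + 12*u*v^2 + 24*u*v + 3*v + 6) du + (u*(-2*u^2 + 12*u*v + 22*u + 3)) dv.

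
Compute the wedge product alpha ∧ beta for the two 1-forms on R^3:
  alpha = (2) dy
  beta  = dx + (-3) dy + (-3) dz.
alpha ∧ beta = (-2) dx ∧ dy + (-6) dy ∧ dz

Distribute the wedge, using dx_i ∧ dx_j = -dx_j ∧ dx_i and dx_i ∧ dx_i = 0. For each pair (i, j) with i < j, the coefficient of dx_i ∧ dx_j in alpha ∧ beta is (alpha_i * beta_j - alpha_j * beta_i). Collecting: alpha ∧ beta = (-2) dx ∧ dy + (-6) dy ∧ dz.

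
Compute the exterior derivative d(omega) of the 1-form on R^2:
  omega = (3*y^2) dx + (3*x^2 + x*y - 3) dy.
d(omega) = (6*x - 5*y) dx ∧ dy

For a 1-form omega = sum_i f_i dx_i, the exterior derivative is
  d(omega) = sum_{i < j} (∂f_j/∂x_i - ∂f_i/∂x_j) dx_i ∧ dx_j.
  coefficient of dx ∧ dy: ∂f_2/∂x - ∂f_1/∂y = ∂(3*x^2 + x*y - 3)/∂x - ∂(3*y^2)/∂y = 6*x - 5*y
Assembling: d(omega) = (6*x - 5*y) dx ∧ dy.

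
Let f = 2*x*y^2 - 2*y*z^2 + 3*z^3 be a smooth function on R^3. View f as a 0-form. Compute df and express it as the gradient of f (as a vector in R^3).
df = (2*y^2) dx + (4*x*y - 2*z^2) dy + (z*(-4*y + 9*z)) dz; grad f = (2*y^2, 4*x*y - 2*z^2, z*(-4*y + 9*z))

For a 0-form f, d f = (∂f/∂x) dx + (∂f/∂y) dy + (∂f/∂z) dz. The components of the vector representation are exactly the entries of grad f in Cartesian coordinates:
  ∂f/∂x = 2*y^2
  ∂f/∂y = 4*x*y - 2*z^2
  ∂f/∂z = z*(-4*y + 9*z).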